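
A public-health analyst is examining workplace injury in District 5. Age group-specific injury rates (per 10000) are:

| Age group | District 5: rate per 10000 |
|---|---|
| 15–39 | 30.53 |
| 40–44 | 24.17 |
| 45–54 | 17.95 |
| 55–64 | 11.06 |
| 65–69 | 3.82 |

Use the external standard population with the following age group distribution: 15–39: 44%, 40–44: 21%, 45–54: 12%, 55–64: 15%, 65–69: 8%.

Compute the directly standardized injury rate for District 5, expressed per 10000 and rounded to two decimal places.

22.63

Standard weights: 0.44, 0.21, 0.12, 0.15, 0.08.
Standardized rate: 0.4400×30.53 + 0.2100×24.17 + 0.1200×17.95 + 0.1500×11.06 + 0.0800×3.82 = 22.6275 per 10000.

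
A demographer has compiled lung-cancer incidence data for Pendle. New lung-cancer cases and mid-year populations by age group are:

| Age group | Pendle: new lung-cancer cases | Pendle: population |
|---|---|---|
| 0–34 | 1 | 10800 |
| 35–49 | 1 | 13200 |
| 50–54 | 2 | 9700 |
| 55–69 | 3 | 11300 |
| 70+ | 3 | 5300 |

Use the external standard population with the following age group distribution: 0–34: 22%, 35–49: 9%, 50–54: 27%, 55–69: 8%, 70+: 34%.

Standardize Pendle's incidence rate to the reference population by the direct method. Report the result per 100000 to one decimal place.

Age-specific rates per 100000 for Pendle: 9.26, 7.58, 20.62, 26.55, 56.60.
Standard weights: 0.22, 0.09, 0.27, 0.08, 0.34.
Standardized rate: 0.2200×9.26 + 0.0900×7.58 + 0.2700×20.62 + 0.0800×26.55 + 0.3400×56.60 = 29.6550 per 100000.

29.7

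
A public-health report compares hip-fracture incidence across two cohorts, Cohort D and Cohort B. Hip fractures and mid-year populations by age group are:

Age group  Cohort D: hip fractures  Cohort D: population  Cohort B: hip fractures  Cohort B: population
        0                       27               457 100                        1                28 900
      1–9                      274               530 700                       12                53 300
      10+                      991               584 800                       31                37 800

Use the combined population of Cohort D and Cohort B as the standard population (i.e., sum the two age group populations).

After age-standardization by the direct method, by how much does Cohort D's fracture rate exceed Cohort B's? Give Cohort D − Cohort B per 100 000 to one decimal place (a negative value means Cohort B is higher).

Age-specific rates per 100 000 for Cohort D: 5.91, 51.63, 169.46.
For Cohort B: 3.46, 22.51, 82.01.
Combined standard total = 1 692 600; weights = 0.2871, 0.3450, 0.3678.
Cohort D: 0.2871×5.91 + 0.3450×51.63 + 0.3678×169.46 = 81.8434 per 100 000.
Cohort B: 0.2871×3.46 + 0.3450×22.51 + 0.3678×82.01 = 38.9281 per 100 000.
Difference = 81.8434 − 38.9281 = 42.9153.

42.9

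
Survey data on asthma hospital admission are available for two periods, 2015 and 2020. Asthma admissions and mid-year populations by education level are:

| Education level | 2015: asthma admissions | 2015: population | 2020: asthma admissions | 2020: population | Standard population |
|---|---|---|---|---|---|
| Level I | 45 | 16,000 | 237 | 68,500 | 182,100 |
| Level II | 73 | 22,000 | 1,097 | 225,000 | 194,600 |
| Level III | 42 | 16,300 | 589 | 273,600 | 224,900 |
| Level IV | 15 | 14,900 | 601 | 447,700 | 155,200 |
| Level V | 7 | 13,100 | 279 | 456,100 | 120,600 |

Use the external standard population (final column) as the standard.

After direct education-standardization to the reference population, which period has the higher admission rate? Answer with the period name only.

2020

Education-specific rates per 10,000 for 2015: 28.12, 33.18, 25.77, 10.07, 5.34.
For 2020: 34.60, 48.76, 21.53, 13.42, 6.12.
Standard total = 877,400; weights = 0.2075, 0.2218, 0.2563, 0.1769, 0.1375.
2015: 0.2075×28.12 + 0.2218×33.18 + 0.2563×25.77 + 0.1769×10.07 + 0.1375×5.34 = 22.3166 per 10,000.
2020: 0.2075×34.60 + 0.2218×48.76 + 0.2563×21.53 + 0.1769×13.42 + 0.1375×6.12 = 26.7278 per 10,000.
The crude rates (22.11 vs 19.06) would put 2015 higher, but that reflects its education composition; once standardized to a common education structure, 2020 has the higher underlying rate.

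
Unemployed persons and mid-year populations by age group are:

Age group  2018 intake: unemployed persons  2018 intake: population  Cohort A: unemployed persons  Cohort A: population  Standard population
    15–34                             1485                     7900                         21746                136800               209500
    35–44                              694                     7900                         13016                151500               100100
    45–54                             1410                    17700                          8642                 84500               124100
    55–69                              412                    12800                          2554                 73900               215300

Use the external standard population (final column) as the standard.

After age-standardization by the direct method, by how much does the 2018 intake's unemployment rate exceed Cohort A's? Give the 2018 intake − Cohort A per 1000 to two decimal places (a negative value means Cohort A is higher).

4.55

Age-specific rates per 1000 for the 2018 intake: 187.975, 87.848, 79.661, 32.188.
For Cohort A: 158.962, 85.914, 102.272, 34.560.
Standard total = 649000; weights = 0.3228, 0.1542, 0.1912, 0.3317.
The 2018 intake: 0.3228×187.975 + 0.1542×87.848 + 0.1912×79.661 + 0.3317×32.188 = 100.1390 per 1000.
Cohort A: 0.3228×158.962 + 0.1542×85.914 + 0.1912×102.272 + 0.3317×34.560 = 95.5860 per 1000.
Difference = 100.1390 − 95.5860 = 4.5529.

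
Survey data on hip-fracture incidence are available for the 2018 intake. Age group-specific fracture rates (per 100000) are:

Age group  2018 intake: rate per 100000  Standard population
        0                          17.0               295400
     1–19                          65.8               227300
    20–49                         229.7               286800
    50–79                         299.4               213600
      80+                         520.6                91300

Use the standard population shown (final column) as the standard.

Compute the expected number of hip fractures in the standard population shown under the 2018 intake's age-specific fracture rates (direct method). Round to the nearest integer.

Expected hip fractures = Σ (standard pop × age-specific rate ÷ 100000)
= 295400×17.0/100000 + 227300×65.8/100000 + 286800×229.7/100000 + 213600×299.4/100000 + 91300×520.6/100000
= 50.22 + 149.56 + 658.78 + 639.52 + 475.31 = 1973.39.

1973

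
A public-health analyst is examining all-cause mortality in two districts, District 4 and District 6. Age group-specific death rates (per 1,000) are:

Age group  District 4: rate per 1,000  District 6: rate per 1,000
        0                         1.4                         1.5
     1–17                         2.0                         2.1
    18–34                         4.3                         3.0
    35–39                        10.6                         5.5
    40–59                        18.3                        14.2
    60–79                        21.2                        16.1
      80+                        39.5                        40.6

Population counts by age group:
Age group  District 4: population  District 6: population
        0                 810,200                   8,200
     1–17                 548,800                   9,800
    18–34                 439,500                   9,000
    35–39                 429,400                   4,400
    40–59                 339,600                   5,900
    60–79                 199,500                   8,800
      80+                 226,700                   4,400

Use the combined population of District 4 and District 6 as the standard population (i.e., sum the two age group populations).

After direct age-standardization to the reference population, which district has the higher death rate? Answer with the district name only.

Combined standard total = 3,044,200; weights = 0.2688, 0.1835, 0.1473, 0.1425, 0.1135, 0.0684, 0.0759.
District 4: 0.2688×1.4 + 0.1835×2.0 + 0.1473×4.3 + 0.1425×10.6 + 0.1135×18.3 + 0.0684×21.2 + 0.0759×39.5 = 9.4136 per 1,000.
District 6: 0.2688×1.5 + 0.1835×2.1 + 0.1473×3.0 + 0.1425×5.5 + 0.1135×14.2 + 0.0684×16.1 + 0.0759×40.6 = 7.8098 per 1,000.
The crude rates (9.38 vs 9.67) would put District 6 higher, but that reflects its age composition; once standardized to a common age structure, District 4 has the higher underlying rate.

District 4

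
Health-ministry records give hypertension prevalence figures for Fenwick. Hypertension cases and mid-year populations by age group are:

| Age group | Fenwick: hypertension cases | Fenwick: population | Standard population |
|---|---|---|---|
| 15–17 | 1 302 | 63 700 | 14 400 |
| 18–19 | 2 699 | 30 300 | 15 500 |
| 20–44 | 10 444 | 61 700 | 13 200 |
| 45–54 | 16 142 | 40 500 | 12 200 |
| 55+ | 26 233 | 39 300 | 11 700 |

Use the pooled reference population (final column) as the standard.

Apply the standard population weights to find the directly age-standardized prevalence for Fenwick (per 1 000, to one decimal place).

Age-specific rates per 1 000 for Fenwick: 20.440, 89.076, 169.271, 398.568, 667.506.
Standard total = 67 000; weights = 0.2149, 0.2313, 0.1970, 0.1821, 0.1746.
Standardized rate: 0.2149×20.440 + 0.2313×89.076 + 0.1970×169.271 + 0.1821×398.568 + 0.1746×667.506 = 247.4885 per 1 000.

247.5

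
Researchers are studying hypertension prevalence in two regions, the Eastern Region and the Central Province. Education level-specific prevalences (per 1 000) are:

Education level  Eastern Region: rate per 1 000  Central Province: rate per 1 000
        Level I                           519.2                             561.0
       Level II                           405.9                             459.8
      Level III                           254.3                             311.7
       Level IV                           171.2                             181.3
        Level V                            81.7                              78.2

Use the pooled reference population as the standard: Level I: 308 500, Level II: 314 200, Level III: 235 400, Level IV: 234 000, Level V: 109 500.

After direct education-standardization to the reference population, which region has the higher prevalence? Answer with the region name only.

Standard total = 1 201 600; weights = 0.2567, 0.2615, 0.1959, 0.1947, 0.0911.
The Eastern Region: 0.2567×519.2 + 0.2615×405.9 + 0.1959×254.3 + 0.1947×171.2 + 0.0911×81.7 = 330.0401 per 1 000.
The Central Province: 0.2567×561.0 + 0.2615×459.8 + 0.1959×311.7 + 0.1947×181.3 + 0.0911×78.2 = 367.7588 per 1 000.

Central Province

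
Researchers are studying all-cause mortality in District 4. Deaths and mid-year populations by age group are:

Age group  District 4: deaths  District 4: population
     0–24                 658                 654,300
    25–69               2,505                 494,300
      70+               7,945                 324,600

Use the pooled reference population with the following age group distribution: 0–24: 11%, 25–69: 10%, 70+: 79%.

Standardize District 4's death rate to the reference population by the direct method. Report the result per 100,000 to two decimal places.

Age-specific rates per 100,000 for District 4: 100.57, 506.78, 2447.63.
Standard weights: 0.11, 0.10, 0.79.
Standardized rate: 0.1100×100.57 + 0.1000×506.78 + 0.7900×2447.63 = 1995.3659 per 100,000.

1995.37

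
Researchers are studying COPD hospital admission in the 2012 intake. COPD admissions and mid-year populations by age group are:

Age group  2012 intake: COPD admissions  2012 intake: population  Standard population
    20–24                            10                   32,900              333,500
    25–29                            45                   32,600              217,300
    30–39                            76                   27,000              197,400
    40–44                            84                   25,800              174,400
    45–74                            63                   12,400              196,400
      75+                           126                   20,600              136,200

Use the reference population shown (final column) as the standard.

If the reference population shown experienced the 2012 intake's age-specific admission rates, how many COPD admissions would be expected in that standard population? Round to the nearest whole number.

3356

Age-specific rates per 10,000 for the 2012 intake: 3.04, 13.80, 28.15, 32.56, 50.81, 61.17.
Expected COPD admissions = Σ (standard pop × age-specific rate ÷ 10,000)
= 333,500×3.04/10,000 + 217,300×13.80/10,000 + 197,400×28.15/10,000 + 174,400×32.56/10,000 + 196,400×50.81/10,000 + 136,200×61.17/10,000
= 101.37 + 299.95 + 555.64 + 567.81 + 997.84 + 833.07 = 3355.69.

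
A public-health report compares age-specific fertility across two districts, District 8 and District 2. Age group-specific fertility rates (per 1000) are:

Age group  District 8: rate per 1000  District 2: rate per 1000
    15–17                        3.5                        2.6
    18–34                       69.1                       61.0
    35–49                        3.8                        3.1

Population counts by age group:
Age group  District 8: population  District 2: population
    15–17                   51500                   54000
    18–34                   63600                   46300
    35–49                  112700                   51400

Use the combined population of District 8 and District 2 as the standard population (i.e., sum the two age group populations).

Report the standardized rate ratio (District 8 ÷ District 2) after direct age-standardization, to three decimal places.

1.147

Combined standard total = 379500; weights = 0.2780, 0.2896, 0.4324.
District 8: 0.2780×3.5 + 0.2896×69.1 + 0.4324×3.8 = 22.6269 per 1000.
District 2: 0.2780×2.6 + 0.2896×61.0 + 0.4324×3.1 = 19.7284 per 1000.
Ratio = 22.6269 ÷ 19.7284 = 1.14692.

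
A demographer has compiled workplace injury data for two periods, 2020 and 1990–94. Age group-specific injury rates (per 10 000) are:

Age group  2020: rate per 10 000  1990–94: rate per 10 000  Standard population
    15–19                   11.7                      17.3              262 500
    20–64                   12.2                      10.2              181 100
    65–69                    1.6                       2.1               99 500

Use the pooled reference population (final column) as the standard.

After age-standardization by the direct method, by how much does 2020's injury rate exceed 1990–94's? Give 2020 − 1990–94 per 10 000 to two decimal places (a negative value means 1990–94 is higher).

-2.13

Standard total = 543 100; weights = 0.4833, 0.3335, 0.1832.
2020: 0.4833×11.7 + 0.3335×12.2 + 0.1832×1.6 = 10.0163 per 10 000.
1990–94: 0.4833×17.3 + 0.3335×10.2 + 0.1832×2.1 = 12.1477 per 10 000.
Difference = 10.0163 − 12.1477 = -2.1314.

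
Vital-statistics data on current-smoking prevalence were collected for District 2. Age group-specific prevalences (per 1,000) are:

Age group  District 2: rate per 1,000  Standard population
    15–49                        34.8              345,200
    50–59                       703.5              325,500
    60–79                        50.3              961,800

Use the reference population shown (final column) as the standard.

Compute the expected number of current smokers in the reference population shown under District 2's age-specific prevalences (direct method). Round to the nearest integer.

Expected current smokers = Σ (standard pop × age-specific rate ÷ 1,000)
= 345,200×34.8/1,000 + 325,500×703.5/1,000 + 961,800×50.3/1,000
= 12012.96 + 228989.25 + 48378.54 = 289380.75.

289381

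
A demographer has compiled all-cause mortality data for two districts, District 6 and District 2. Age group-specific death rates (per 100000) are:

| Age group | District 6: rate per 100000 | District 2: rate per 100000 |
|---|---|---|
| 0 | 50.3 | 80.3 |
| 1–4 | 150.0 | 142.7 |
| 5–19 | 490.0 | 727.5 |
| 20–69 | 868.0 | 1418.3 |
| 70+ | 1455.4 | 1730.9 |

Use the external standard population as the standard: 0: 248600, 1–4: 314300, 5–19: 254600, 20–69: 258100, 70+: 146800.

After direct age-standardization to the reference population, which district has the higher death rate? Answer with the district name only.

Standard total = 1222400; weights = 0.2034, 0.2571, 0.2083, 0.2111, 0.1201.
District 6: 0.2034×50.3 + 0.2571×150.0 + 0.2083×490.0 + 0.2111×868.0 + 0.1201×1455.4 = 508.9063 per 100000.
District 2: 0.2034×80.3 + 0.2571×142.7 + 0.2083×727.5 + 0.2111×1418.3 + 0.1201×1730.9 = 711.8734 per 100000.

District 2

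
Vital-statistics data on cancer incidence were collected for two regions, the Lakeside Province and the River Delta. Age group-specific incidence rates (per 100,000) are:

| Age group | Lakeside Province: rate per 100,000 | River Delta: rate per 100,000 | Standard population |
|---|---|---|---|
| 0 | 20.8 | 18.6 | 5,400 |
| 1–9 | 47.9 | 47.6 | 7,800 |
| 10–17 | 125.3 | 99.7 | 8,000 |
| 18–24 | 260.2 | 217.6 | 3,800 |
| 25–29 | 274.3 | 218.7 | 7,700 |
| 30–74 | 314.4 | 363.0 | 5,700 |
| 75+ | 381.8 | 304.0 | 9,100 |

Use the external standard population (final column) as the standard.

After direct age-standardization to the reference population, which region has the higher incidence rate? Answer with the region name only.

Standard total = 47,500; weights = 0.1137, 0.1642, 0.1684, 0.0800, 0.1621, 0.1200, 0.1916.
The Lakeside Province: 0.1137×20.8 + 0.1642×47.9 + 0.1684×125.3 + 0.0800×260.2 + 0.1621×274.3 + 0.1200×314.4 + 0.1916×381.8 = 207.4878 per 100,000.
The River Delta: 0.1137×18.6 + 0.1642×47.6 + 0.1684×99.7 + 0.0800×217.6 + 0.1621×218.7 + 0.1200×363.0 + 0.1916×304.0 = 181.3829 per 100,000.

Lakeside Province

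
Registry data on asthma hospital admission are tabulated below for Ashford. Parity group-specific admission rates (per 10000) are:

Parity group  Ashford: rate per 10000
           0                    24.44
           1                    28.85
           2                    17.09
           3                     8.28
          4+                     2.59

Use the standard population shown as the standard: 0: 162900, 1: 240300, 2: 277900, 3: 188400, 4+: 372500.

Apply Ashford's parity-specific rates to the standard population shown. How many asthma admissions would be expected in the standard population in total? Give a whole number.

1819

Expected asthma admissions = Σ (standard pop × parity-specific rate ÷ 10000)
= 162900×24.44/10000 + 240300×28.85/10000 + 277900×17.09/10000 + 188400×8.28/10000 + 372500×2.59/10000
= 398.13 + 693.27 + 474.93 + 156.00 + 96.48 = 1818.80.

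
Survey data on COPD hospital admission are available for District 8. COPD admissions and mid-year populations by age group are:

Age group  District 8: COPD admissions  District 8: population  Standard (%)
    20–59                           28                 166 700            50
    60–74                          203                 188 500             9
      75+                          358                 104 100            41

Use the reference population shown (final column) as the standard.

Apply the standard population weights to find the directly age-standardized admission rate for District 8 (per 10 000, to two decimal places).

Age-specific rates per 10 000 for District 8: 1.68, 10.77, 34.39.
Standard weights: 0.50, 0.09, 0.41.
Standardized rate: 0.5000×1.68 + 0.0900×10.77 + 0.4100×34.39 = 15.9090 per 10 000.

15.91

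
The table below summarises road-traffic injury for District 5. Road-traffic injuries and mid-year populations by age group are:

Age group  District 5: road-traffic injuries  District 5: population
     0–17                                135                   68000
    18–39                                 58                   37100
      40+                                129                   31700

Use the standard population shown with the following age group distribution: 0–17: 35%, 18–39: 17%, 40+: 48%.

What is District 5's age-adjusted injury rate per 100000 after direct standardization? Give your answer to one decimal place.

Age-specific rates per 100000 for District 5: 198.53, 156.33, 406.94.
Standard weights: 0.35, 0.17, 0.48.
Standardized rate: 0.3500×198.53 + 0.1700×156.33 + 0.4800×406.94 = 291.3933 per 100000.

291.4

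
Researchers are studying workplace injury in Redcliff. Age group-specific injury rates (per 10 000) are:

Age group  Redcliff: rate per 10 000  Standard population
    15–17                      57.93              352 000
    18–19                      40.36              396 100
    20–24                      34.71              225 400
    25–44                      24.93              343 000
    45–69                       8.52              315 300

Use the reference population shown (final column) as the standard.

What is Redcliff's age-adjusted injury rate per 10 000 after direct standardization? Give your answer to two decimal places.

33.97

Standard total = 1 631 800; weights = 0.2157, 0.2427, 0.1381, 0.2102, 0.1932.
Standardized rate: 0.2157×57.93 + 0.2427×40.36 + 0.1381×34.71 + 0.2102×24.93 + 0.1932×8.52 = 33.9741 per 10 000.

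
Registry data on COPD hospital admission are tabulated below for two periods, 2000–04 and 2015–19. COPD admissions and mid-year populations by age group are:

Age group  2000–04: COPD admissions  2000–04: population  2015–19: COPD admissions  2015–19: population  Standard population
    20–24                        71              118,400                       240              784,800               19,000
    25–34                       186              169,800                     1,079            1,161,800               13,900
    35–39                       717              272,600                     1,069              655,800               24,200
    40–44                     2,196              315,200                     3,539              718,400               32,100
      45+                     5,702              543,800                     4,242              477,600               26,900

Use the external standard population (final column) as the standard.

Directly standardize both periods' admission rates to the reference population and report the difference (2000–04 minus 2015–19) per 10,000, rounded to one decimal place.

12.1

Age-specific rates per 10,000 for 2000–04: 6.00, 10.95, 26.30, 69.67, 104.85.
For 2015–19: 3.06, 9.29, 16.30, 49.26, 88.82.
Standard total = 116,100; weights = 0.1637, 0.1197, 0.2084, 0.2765, 0.2317.
2000–04: 0.1637×6.00 + 0.1197×10.95 + 0.2084×26.30 + 0.2765×69.67 + 0.2317×104.85 = 51.3326 per 10,000.
2015–19: 0.1637×3.06 + 0.1197×9.29 + 0.2084×16.30 + 0.2765×49.26 + 0.2317×88.82 = 39.2095 per 10,000.
Difference = 51.3326 − 39.2095 = 12.1231.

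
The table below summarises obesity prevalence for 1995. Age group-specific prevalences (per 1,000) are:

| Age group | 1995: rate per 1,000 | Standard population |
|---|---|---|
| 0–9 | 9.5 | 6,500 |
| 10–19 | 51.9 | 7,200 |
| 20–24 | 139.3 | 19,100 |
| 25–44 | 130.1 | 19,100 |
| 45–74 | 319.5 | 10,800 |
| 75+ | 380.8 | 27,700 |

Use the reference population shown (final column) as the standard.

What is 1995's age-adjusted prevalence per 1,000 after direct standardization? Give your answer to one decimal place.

Standard total = 90,400; weights = 0.0719, 0.0796, 0.2113, 0.2113, 0.1195, 0.3064.
Standardized rate: 0.0719×9.5 + 0.0796×51.9 + 0.2113×139.3 + 0.2113×130.1 + 0.1195×319.5 + 0.3064×380.8 = 216.5899 per 1,000.

216.6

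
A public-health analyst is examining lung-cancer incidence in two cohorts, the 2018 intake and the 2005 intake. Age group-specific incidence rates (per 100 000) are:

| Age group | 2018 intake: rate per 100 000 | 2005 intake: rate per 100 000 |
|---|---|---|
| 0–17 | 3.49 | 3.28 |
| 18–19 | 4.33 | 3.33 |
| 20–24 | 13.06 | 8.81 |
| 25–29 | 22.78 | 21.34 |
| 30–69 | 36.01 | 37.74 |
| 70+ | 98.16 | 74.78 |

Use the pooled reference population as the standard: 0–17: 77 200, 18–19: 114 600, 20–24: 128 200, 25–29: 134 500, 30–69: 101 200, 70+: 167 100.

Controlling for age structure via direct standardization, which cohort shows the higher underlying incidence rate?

2018 intake

Standard total = 722 800; weights = 0.1068, 0.1586, 0.1774, 0.1861, 0.1400, 0.2312.
The 2018 intake: 0.1068×3.49 + 0.1586×4.33 + 0.1774×13.06 + 0.1861×22.78 + 0.1400×36.01 + 0.2312×98.16 = 35.3495 per 100 000.
The 2005 intake: 0.1068×3.28 + 0.1586×3.33 + 0.1774×8.81 + 0.1861×21.34 + 0.1400×37.74 + 0.2312×74.78 = 28.9839 per 100 000.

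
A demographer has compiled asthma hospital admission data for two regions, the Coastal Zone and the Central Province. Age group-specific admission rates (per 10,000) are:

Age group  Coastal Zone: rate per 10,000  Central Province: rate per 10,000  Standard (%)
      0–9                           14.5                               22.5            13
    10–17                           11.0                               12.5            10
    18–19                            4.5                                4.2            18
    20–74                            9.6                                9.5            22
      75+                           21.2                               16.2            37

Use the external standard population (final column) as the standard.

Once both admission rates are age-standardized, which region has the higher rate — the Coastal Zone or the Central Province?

Coastal Zone

Standard weights: 0.13, 0.10, 0.18, 0.22, 0.37.
The Coastal Zone: 0.1300×14.5 + 0.1000×11.0 + 0.1800×4.5 + 0.2200×9.6 + 0.3700×21.2 = 13.7510 per 10,000.
The Central Province: 0.1300×22.5 + 0.1000×12.5 + 0.1800×4.2 + 0.2200×9.5 + 0.3700×16.2 = 13.0150 per 10,000.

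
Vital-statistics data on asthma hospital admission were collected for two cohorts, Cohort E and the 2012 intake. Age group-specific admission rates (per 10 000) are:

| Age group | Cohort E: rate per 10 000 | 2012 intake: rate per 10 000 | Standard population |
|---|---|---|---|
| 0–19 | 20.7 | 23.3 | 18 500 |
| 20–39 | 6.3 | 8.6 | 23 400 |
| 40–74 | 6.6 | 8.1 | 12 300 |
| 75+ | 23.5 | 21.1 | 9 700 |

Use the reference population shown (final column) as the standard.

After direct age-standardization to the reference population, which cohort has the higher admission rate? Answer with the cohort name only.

2012 intake

Standard total = 63 900; weights = 0.2895, 0.3662, 0.1925, 0.1518.
Cohort E: 0.2895×20.7 + 0.3662×6.3 + 0.1925×6.6 + 0.1518×23.5 = 13.1377 per 10 000.
The 2012 intake: 0.2895×23.3 + 0.3662×8.6 + 0.1925×8.1 + 0.1518×21.1 = 14.6571 per 10 000.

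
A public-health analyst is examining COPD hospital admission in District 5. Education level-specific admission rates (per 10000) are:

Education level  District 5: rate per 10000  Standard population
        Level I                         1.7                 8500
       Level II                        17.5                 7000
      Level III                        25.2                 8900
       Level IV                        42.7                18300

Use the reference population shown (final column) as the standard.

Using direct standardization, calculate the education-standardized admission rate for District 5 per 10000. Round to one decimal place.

Standard total = 42700; weights = 0.1991, 0.1639, 0.2084, 0.4286.
Standardized rate: 0.1991×1.7 + 0.1639×17.5 + 0.2084×25.2 + 0.4286×42.7 = 26.7597 per 10000.

26.8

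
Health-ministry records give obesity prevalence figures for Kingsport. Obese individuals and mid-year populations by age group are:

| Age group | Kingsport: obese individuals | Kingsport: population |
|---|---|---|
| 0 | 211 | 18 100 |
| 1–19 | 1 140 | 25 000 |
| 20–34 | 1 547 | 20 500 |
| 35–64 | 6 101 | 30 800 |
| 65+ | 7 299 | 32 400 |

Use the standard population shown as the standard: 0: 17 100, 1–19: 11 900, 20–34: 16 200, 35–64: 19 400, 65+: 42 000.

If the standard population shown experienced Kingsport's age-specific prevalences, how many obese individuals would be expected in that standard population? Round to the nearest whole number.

15269

Age-specific rates per 1 000 for Kingsport: 11.657, 45.600, 75.463, 198.084, 225.278.
Expected obese individuals = Σ (standard pop × age-specific rate ÷ 1 000)
= 17 100×11.657/1 000 + 11 900×45.600/1 000 + 16 200×75.463/1 000 + 19 400×198.084/1 000 + 42 000×225.278/1 000
= 199.34 + 542.64 + 1222.51 + 3842.84 + 9461.67 = 15268.99.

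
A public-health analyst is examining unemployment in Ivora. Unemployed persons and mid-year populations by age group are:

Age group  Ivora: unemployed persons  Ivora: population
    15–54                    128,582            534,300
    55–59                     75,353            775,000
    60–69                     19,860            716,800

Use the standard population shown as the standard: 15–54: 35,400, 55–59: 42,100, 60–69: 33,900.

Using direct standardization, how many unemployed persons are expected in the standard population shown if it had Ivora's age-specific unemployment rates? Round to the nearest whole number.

13552

Age-specific rates per 1,000 for Ivora: 240.655, 97.230, 27.706.
Expected unemployed persons = Σ (standard pop × age-specific rate ÷ 1,000)
= 35,400×240.655/1,000 + 42,100×97.230/1,000 + 33,900×27.706/1,000
= 8519.19 + 4093.37 + 939.25 = 13551.81.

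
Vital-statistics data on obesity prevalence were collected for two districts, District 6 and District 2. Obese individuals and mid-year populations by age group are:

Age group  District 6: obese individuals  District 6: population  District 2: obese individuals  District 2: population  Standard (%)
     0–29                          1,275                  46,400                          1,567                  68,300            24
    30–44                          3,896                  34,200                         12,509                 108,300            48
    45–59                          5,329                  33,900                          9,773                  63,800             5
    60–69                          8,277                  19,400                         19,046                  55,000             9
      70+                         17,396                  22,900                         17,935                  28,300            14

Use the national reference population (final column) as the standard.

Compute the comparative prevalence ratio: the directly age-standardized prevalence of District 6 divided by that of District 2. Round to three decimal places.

Age-specific rates per 1,000 for District 6: 27.478, 113.918, 157.198, 426.649, 759.651.
For District 2: 22.943, 115.503, 153.182, 346.291, 633.746.
Standard weights: 0.24, 0.48, 0.05, 0.09, 0.14.
District 6: 0.2400×27.478 + 0.4800×113.918 + 0.0500×157.198 + 0.0900×426.649 + 0.1400×759.651 = 213.8850 per 1,000.
District 2: 0.2400×22.943 + 0.4800×115.503 + 0.0500×153.182 + 0.0900×346.291 + 0.1400×633.746 = 188.4975 per 1,000.
Ratio = 213.8850 ÷ 188.4975 = 1.13468.

1.135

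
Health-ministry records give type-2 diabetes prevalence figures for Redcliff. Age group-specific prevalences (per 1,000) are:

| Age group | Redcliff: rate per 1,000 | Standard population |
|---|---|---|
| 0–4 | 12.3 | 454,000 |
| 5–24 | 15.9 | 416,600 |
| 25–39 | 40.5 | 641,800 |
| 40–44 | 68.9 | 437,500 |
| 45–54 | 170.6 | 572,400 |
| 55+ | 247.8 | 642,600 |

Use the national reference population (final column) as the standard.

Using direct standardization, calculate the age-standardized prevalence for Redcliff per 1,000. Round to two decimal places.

Standard total = 3,164,900; weights = 0.1434, 0.1316, 0.2028, 0.1382, 0.1809, 0.2030.
Standardized rate: 0.1434×12.3 + 0.1316×15.9 + 0.2028×40.5 + 0.1382×68.9 + 0.1809×170.6 + 0.2030×247.8 = 102.7623 per 1,000.

102.76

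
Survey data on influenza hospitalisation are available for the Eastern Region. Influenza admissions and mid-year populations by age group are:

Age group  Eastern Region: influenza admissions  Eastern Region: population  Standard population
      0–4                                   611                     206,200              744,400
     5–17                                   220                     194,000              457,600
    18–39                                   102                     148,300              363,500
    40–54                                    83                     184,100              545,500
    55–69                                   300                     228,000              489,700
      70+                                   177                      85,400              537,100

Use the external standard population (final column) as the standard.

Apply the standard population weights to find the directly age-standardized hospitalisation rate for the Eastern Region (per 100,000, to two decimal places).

Age-specific rates per 100,000 for the Eastern Region: 296.31, 113.40, 68.78, 45.08, 131.58, 207.26.
Standard total = 3,137,800; weights = 0.2372, 0.1458, 0.1158, 0.1738, 0.1561, 0.1712.
Standardized rate: 0.2372×296.31 + 0.1458×113.40 + 0.1158×68.78 + 0.1738×45.08 + 0.1561×131.58 + 0.1712×207.26 = 158.6517 per 100,000.

158.65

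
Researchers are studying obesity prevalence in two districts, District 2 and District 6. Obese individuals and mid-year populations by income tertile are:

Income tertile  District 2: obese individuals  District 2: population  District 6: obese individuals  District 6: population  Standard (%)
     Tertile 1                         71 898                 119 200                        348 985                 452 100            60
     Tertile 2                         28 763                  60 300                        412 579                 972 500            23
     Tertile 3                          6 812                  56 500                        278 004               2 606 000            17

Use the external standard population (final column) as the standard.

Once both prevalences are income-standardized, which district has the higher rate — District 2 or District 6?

Income-specific rates per 1 000 for District 2: 603.171, 476.998, 120.566.
For District 6: 771.920, 424.246, 106.678.
Standard weights: 0.60, 0.23, 0.17.
District 2: 0.6000×603.171 + 0.2300×476.998 + 0.1700×120.566 = 492.1086 per 1 000.
District 6: 0.6000×771.920 + 0.2300×424.246 + 0.1700×106.678 = 578.8638 per 1 000.
The crude rates (455.39 vs 257.92) would put District 2 higher, but that reflects its income composition; once standardized to a common income structure, District 6 has the higher underlying rate.

District 6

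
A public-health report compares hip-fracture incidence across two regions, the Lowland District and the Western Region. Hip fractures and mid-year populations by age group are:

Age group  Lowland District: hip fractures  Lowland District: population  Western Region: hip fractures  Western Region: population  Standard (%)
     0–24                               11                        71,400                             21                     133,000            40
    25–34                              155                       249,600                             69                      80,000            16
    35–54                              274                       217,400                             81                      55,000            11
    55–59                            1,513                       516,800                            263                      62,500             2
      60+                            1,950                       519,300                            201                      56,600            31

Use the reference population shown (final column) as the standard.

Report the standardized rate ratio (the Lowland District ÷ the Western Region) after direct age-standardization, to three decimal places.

0.983

Age-specific rates per 100,000 for the Lowland District: 15.41, 62.10, 126.03, 292.76, 375.51.
For the Western Region: 15.79, 86.25, 147.27, 420.80, 355.12.
Standard weights: 0.40, 0.16, 0.11, 0.02, 0.31.
The Lowland District: 0.4000×15.41 + 0.1600×62.10 + 0.1100×126.03 + 0.0200×292.76 + 0.3100×375.51 = 152.2242 per 100,000.
The Western Region: 0.4000×15.79 + 0.1600×86.25 + 0.1100×147.27 + 0.0200×420.80 + 0.3100×355.12 = 154.8201 per 100,000.
Ratio = 152.2242 ÷ 154.8201 = 0.98323.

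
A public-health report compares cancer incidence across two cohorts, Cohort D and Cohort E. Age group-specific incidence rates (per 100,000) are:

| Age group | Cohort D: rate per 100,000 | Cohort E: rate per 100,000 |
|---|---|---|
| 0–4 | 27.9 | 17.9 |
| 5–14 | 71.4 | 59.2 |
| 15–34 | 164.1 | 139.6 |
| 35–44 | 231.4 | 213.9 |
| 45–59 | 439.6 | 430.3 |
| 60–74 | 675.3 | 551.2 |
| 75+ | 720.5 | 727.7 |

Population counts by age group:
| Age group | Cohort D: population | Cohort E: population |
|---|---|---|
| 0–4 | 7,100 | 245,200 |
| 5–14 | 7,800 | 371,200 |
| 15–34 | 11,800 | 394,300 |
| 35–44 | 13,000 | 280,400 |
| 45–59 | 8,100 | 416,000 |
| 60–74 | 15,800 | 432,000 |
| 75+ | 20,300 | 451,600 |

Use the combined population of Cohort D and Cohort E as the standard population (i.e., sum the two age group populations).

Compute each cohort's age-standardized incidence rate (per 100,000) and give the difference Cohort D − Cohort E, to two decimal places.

Combined standard total = 2,674,600; weights = 0.0943, 0.1417, 0.1518, 0.1097, 0.1586, 0.1674, 0.1764.
Cohort D: 0.0943×27.9 + 0.1417×71.4 + 0.1518×164.1 + 0.1097×231.4 + 0.1586×439.6 + 0.1674×675.3 + 0.1764×720.5 = 372.9422 per 100,000.
Cohort E: 0.0943×17.9 + 0.1417×59.2 + 0.1518×139.6 + 0.1097×213.9 + 0.1586×430.3 + 0.1674×551.2 + 0.1764×727.7 = 343.6484 per 100,000.
Difference = 372.9422 − 343.6484 = 29.2938.

29.29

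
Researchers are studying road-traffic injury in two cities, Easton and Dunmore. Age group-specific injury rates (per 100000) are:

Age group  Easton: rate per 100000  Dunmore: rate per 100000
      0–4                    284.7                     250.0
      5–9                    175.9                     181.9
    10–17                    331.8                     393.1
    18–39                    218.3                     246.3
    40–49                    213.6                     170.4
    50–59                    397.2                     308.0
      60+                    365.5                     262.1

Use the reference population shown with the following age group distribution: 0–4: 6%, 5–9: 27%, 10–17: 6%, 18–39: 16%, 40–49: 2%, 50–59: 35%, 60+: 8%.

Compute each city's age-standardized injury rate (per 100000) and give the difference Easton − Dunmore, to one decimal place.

Standard weights: 0.06, 0.27, 0.06, 0.16, 0.02, 0.35, 0.08.
Easton: 0.0600×284.7 + 0.2700×175.9 + 0.0600×331.8 + 0.1600×218.3 + 0.0200×213.6 + 0.3500×397.2 + 0.0800×365.5 = 291.9430 per 100000.
Dunmore: 0.0600×250.0 + 0.2700×181.9 + 0.0600×393.1 + 0.1600×246.3 + 0.0200×170.4 + 0.3500×308.0 + 0.0800×262.1 = 259.2830 per 100000.
Difference = 291.9430 − 259.2830 = 32.6600.

32.7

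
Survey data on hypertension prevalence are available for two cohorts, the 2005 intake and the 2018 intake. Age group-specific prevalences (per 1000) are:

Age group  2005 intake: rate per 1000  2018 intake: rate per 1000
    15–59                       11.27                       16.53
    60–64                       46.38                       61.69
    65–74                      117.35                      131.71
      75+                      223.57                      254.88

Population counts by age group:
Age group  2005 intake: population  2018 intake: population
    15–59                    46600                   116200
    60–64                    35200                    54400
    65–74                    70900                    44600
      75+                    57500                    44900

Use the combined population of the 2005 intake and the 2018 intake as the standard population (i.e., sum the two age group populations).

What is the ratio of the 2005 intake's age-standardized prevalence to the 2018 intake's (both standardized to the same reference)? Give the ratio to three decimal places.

0.857

Combined standard total = 470300; weights = 0.3462, 0.1905, 0.2456, 0.2177.
The 2005 intake: 0.3462×11.27 + 0.1905×46.38 + 0.2456×117.35 + 0.2177×223.57 = 90.2358 per 1000.
The 2018 intake: 0.3462×16.53 + 0.1905×61.69 + 0.2456×131.71 + 0.2177×254.88 = 105.3173 per 1000.
Ratio = 90.2358 ÷ 105.3173 = 0.85680.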